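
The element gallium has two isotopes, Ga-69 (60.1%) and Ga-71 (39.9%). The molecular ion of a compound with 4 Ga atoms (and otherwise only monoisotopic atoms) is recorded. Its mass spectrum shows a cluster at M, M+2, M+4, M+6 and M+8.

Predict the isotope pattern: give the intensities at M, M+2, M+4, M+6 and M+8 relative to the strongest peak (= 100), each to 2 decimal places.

Each Ga atom is independently Ga-69 (p = 0.601) or Ga-71 (q = 0.399); the cluster is the binomial expansion (p + q)^4.
P(M) = 0.601^4 = 0.130466
P(M+2) = 4 × 0.601^3 × 0.399^1 = 0.346463
P(M+4) = 6 × 0.601^2 × 0.399^2 = 0.345021
P(M+6) = 4 × 0.601^1 × 0.399^3 = 0.152705
P(M+8) = 0.399^4 = 0.025345
The M+2 peak is largest (0.346463); scaling to 100 gives 37.66 : 100.00 : 99.58 : 44.08 : 7.32.

37.66 : 100.00 : 99.58 : 44.08 : 7.32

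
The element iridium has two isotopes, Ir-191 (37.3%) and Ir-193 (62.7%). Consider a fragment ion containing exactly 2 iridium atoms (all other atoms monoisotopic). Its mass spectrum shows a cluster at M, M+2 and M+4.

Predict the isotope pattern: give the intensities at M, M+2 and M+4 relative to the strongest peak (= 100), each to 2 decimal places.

29.74 : 100.00 : 84.05

Each Ir atom is independently Ir-191 (p = 0.373) or Ir-193 (q = 0.627); the cluster is the binomial expansion (p + q)^2.
P(M) = 0.373^2 = 0.139129
P(M+2) = 2 × 0.373^1 × 0.627^1 = 0.467742
P(M+4) = 0.627^2 = 0.393129
The M+2 peak is largest (0.467742); scaling to 100 gives 29.74 : 100.00 : 84.05.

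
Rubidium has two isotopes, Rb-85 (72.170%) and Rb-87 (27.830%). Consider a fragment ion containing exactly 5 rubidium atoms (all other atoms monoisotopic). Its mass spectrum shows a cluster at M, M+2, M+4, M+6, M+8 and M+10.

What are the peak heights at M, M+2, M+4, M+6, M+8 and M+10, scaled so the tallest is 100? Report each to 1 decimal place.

51.9 : 100.0 : 77.1 : 29.7 : 5.7 : 0.4

Each Rb atom is independently Rb-85 (p = 0.72170) or Rb-87 (q = 0.27830); the cluster is the binomial expansion (p + q)^5.
P(M) = 0.72170^5 = 0.195787
P(M+2) = 5 × 0.72170^4 × 0.27830^1 = 0.377494
P(M+4) = 10 × 0.72170^3 × 0.27830^2 = 0.291136
P(M+6) = 10 × 0.72170^2 × 0.27830^3 = 0.112267
P(M+8) = 5 × 0.72170^1 × 0.27830^4 = 0.021646
P(M+10) = 0.27830^5 = 0.001669
The M+2 peak is largest (0.377494); scaling to 100 gives 51.9 : 100.0 : 77.1 : 29.7 : 5.7 : 0.4.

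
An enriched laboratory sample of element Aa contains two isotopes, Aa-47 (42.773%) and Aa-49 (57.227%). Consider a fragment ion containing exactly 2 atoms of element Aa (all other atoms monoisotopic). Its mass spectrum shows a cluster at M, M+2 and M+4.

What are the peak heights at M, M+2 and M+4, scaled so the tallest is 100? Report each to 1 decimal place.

37.4 : 100.0 : 66.9

The 2 Aa atoms are independent, so intensities follow the terms of (0.42773 + 0.57227)^2.
P(M) = 0.42773^2 = 0.182953
P(M+2) = 2 × 0.42773^1 × 0.57227^1 = 0.489554
P(M+4) = 0.57227^2 = 0.327493
The M+2 peak is largest (0.489554); scaling to 100 gives 37.4 : 100.0 : 66.9.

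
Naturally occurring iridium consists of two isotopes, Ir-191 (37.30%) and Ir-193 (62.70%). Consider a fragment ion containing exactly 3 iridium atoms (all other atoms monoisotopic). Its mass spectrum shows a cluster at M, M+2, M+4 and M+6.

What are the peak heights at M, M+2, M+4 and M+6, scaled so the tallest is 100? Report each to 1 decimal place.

11.8 : 59.5 : 100.0 : 56.0

Each Ir atom is independently Ir-191 (p = 0.3730) or Ir-193 (q = 0.6270); the cluster is the binomial expansion (p + q)^3.
P(M) = 0.3730^3 = 0.051895
P(M+2) = 3 × 0.3730^2 × 0.6270^1 = 0.261702
P(M+4) = 3 × 0.3730^1 × 0.6270^2 = 0.439911
P(M+6) = 0.6270^3 = 0.246492
The M+4 peak is largest (0.439911); scaling to 100 gives 11.8 : 59.5 : 100.0 : 56.0.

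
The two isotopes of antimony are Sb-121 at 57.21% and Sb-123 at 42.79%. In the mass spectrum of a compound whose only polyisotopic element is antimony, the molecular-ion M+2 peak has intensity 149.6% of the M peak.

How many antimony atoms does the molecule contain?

2

For n independent Sb atoms, I(M+2)/I(M) = n · (abundance Sb-123) / (abundance Sb-121) = n · 0.4279/0.5721.
n = 1.496 × 0.5721/0.4279 = 2.00 ≈ 2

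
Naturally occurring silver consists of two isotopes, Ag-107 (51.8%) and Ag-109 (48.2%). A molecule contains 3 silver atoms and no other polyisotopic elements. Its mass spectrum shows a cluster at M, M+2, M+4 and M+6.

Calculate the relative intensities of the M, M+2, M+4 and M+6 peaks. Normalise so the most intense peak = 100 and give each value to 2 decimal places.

35.82 : 100.00 : 93.05 : 28.86

Expanding (0.518 + 0.482)^3:
P(M) = 0.518^3 = 0.138992
P(M+2) = 3 × 0.518^2 × 0.482^1 = 0.387997
P(M+4) = 3 × 0.518^1 × 0.482^2 = 0.361031
P(M+6) = 0.482^3 = 0.111980
The M+2 peak is largest (0.387997); scaling to 100 gives 35.82 : 100.00 : 93.05 : 28.86.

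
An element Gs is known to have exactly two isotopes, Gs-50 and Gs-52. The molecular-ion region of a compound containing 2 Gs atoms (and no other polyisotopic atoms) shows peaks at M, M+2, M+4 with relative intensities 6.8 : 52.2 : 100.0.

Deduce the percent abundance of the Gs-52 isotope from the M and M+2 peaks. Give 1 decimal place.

Write p for the Gs-50 fraction. I(M+2)/I(M) = [C(2,1)·p^1·(1−p)] / p^2 = 2·(1−p)/p = 52.2/6.8 = 7.6765
(1−p)/p = 7.6765/2 = 3.8382  ⇒  p = 1/(1 + 3.8382) = 0.2067
Gs-50: 20.7%, Gs-52: 79.3%.

79.3%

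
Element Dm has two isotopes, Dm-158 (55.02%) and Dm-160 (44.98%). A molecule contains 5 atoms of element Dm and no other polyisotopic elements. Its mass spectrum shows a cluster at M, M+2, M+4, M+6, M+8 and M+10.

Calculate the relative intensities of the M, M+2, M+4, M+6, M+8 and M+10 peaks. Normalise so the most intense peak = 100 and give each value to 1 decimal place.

15.0 : 61.2 : 100.0 : 81.8 : 33.4 : 5.5

Expanding (0.5502 + 0.4498)^5:
P(M) = 0.5502^5 = 0.050420
P(M+2) = 5 × 0.5502^4 × 0.4498^1 = 0.206097
P(M+4) = 10 × 0.5502^3 × 0.4498^2 = 0.336977
P(M+6) = 10 × 0.5502^2 × 0.4498^3 = 0.275486
P(M+8) = 5 × 0.5502^1 × 0.4498^4 = 0.112608
P(M+10) = 0.4498^5 = 0.018412
The M+4 peak is largest (0.336977); scaling to 100 gives 15.0 : 61.2 : 100.0 : 81.8 : 33.4 : 5.5.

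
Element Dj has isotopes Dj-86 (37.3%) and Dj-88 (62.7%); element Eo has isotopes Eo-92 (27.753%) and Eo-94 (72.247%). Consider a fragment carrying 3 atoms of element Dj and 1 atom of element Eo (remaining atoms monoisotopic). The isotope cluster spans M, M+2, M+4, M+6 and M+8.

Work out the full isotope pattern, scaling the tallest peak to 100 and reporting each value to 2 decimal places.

3.73 : 28.51 : 80.56 : 100.00 : 46.11

Element Dj pattern (n=3): 0.05189512 : 0.26170165 : 0.43991135 : 0.24649188
Element Eo pattern (n=1): 0.27753 : 0.72247
Convolve the two distributions (both contribute in 2-u steps):
  M: 0.05189512×0.27753 = 0.014402
  M+2: 0.05189512×0.72247 + 0.26170165×0.27753 = 0.110123
  M+4: 0.26170165×0.72247 + 0.43991135×0.27753 = 0.311160
  M+6: 0.43991135×0.72247 + 0.24649188×0.27753 = 0.386232
  M+8: 0.24649188×0.72247 = 0.178083
Scale to base peak (0.386232) = 100: 3.73 : 28.51 : 80.56 : 100.00 : 46.11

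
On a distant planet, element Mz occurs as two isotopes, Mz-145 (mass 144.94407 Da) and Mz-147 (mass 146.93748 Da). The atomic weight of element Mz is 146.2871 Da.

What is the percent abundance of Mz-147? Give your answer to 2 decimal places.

67.37%

Writing the weighted mean with unknown fraction x of Mz-145:
144.94407·x + 146.93748·(1 − x) = 146.2871
(144.94407 − 146.93748)·x = 146.2871 − 146.93748
x = -0.65038 / -1.99341 = 0.32627 → 32.63% Mz-145, 67.37% Mz-147.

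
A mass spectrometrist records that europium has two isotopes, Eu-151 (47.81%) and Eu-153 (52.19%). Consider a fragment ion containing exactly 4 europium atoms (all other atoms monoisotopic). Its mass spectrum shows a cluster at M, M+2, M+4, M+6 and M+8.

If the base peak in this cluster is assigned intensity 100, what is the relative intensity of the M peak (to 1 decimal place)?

(0.4781 + 0.5219)^4 gives M 0.0522, M+2 0.2281, M+4 0.3736, M+6 0.2719, M+8 0.0742; the largest is M+4.
P(M+4) = C(4,2) × 0.4781^2 × 0.5219^2 = 6 × 0.22857961 × 0.27237961 = 0.373563 (base)
P(M) = C(4,0) × 0.4781^4 × 0.5219^0 = 1 × 0.05224864 × 1.0000 = 0.052249
Relative intensity = 0.052249 / 0.373563 × 100 = 14.0

14.0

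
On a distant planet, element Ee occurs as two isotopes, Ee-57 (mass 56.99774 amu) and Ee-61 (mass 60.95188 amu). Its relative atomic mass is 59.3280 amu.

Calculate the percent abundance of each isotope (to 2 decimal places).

Ee-57: 41.07%, Ee-61: 58.93%

With x = fraction of Ee-57 (so Ee-61 is 1 − x):
56.99774·x + 60.95188·(1 − x) = 59.3280
(56.99774 − 60.95188)·x = 59.3280 − 60.95188
x = -1.62388 / -3.95414 = 0.41068 → 41.07% Ee-57, 58.93% Ee-61.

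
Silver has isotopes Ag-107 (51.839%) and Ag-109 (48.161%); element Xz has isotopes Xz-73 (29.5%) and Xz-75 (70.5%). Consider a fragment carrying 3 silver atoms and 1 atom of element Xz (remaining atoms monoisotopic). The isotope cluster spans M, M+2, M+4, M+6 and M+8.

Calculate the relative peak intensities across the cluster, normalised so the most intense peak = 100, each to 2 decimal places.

10.81 : 55.97 : 100.00 : 75.57 : 20.72

Silver pattern (n=3): 0.13930601 : 0.38826655 : 0.36071887 : 0.11170857
Element Xz pattern (n=1): 0.2950 : 0.7050
Convolve the two distributions (both contribute in 2-u steps):
  M: 0.13930601×0.2950 = 0.041095
  M+2: 0.13930601×0.7050 + 0.38826655×0.2950 = 0.212749
  M+4: 0.38826655×0.7050 + 0.36071887×0.2950 = 0.380140
  M+6: 0.36071887×0.7050 + 0.11170857×0.2950 = 0.287261
  M+8: 0.11170857×0.7050 = 0.078755
Scale to base peak (0.380140) = 100: 10.81 : 55.97 : 100.00 : 75.57 : 20.72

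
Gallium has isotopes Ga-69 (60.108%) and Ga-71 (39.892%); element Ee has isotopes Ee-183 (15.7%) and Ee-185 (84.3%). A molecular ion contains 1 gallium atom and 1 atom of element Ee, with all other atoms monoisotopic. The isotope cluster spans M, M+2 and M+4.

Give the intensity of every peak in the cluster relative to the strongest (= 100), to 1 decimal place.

16.6 : 100.0 : 59.1

Gallium pattern (n=1): 0.60108 : 0.39892
Element Ee pattern (n=1): 0.1570 : 0.8430
Convolve the two distributions (both contribute in 2-u steps):
  M: 0.60108×0.1570 = 0.094370
  M+2: 0.60108×0.8430 + 0.39892×0.1570 = 0.569341
  M+4: 0.39892×0.8430 = 0.336290
Scale to base peak (0.569341) = 100: 16.6 : 100.0 : 59.1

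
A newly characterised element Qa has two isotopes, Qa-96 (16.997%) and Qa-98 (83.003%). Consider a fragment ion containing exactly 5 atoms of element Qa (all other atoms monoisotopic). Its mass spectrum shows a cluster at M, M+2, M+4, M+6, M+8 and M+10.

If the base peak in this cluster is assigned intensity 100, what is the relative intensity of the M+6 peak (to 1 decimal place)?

41.0

(0.16997 + 0.83003)^5 gives M 0.0001, M+2 0.0035, M+4 0.0338, M+6 0.1652, M+8 0.4034, M+10 0.3940; the largest is M+8.
P(M+8) = C(5,4) × 0.16997^1 × 0.83003^4 = 5 × 0.16997 × 0.47465183 = 0.403383 (base)
P(M+6) = C(5,3) × 0.16997^2 × 0.83003^3 = 10 × 0.0288898 × 0.571849 = 0.165206
Relative intensity = 0.165206 / 0.403383 × 100 = 41.0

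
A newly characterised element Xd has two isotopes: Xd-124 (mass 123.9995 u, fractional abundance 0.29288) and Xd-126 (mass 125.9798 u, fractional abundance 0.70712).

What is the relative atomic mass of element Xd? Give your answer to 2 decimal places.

125.40 u

Ar = Σ fᵢ·mᵢ = 0.29288 × 123.9995 + 0.70712 × 125.9798
= 36.31697 + 89.08284 = 125.39981 u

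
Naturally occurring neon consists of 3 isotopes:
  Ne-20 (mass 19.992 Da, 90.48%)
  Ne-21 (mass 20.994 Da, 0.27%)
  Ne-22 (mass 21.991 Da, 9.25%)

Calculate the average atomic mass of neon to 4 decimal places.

20.1796 Da

Ar = Σ fᵢ·mᵢ = 0.9048 × 19.992 + 0.0027 × 20.994 + 0.0925 × 21.991
= 18.08876 + 0.05668 + 2.03417 = 20.17961 Da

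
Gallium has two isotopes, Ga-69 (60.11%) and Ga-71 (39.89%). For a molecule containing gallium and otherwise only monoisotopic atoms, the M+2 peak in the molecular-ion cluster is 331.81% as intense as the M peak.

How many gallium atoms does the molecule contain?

5

The M+2/M ratio from n Ga atoms is n · q/p = n · 0.3989/0.6011.
n = 3.3181 × 0.6011/0.3989 = 5.00 ≈ 5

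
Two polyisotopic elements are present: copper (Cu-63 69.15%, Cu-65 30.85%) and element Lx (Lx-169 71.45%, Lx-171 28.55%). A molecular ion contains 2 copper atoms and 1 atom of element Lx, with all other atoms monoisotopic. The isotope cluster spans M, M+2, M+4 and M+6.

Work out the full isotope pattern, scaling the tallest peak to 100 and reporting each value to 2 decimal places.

Copper pattern (n=2): 0.47817225 : 0.4266555 : 0.09517225
Element Lx pattern (n=1): 0.7145 : 0.2855
Convolve the two distributions (both contribute in 2-u steps):
  M: 0.47817225×0.7145 = 0.341654
  M+2: 0.47817225×0.2855 + 0.4266555×0.7145 = 0.441364
  M+4: 0.4266555×0.2855 + 0.09517225×0.7145 = 0.189811
  M+6: 0.09517225×0.2855 = 0.027172
Scale to base peak (0.441364) = 100: 77.41 : 100.00 : 43.01 : 6.16

77.41 : 100.00 : 43.01 : 6.16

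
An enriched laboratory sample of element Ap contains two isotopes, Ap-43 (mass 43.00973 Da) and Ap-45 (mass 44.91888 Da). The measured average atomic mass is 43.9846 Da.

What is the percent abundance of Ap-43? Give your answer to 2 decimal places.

With x = fraction of Ap-43 (so Ap-45 is 1 − x):
43.00973·x + 44.91888·(1 − x) = 43.9846
(43.00973 − 44.91888)·x = 43.9846 − 44.91888
x = -0.93428 / -1.90915 = 0.48937 → 48.94% Ap-43, 51.06% Ap-45.

48.94%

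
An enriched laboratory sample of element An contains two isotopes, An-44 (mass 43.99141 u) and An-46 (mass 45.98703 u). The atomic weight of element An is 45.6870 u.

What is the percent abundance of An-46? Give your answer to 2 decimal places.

84.97%

With x = fraction of An-44 (so An-46 is 1 − x):
43.99141·x + 45.98703·(1 − x) = 45.6870
(43.99141 − 45.98703)·x = 45.6870 − 45.98703
x = -0.30003 / -1.99562 = 0.15034 → 15.03% An-44, 84.97% An-46.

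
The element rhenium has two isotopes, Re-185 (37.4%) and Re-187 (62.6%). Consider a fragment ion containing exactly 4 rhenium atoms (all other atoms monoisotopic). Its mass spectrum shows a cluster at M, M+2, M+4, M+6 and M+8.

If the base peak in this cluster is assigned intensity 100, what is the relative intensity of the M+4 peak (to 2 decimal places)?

89.62

(0.374 + 0.626)^4 gives M 0.0196, M+2 0.1310, M+4 0.3289, M+6 0.3670, M+8 0.1536; the largest is M+6.
P(M+6) = C(4,3) × 0.374^1 × 0.626^3 = 4 × 0.3740 × 0.24531438 = 0.366990 (base)
P(M+4) = C(4,2) × 0.374^2 × 0.626^2 = 6 × 0.139876 × 0.391876 = 0.328884
Relative intensity = 0.328884 / 0.366990 × 100 = 89.62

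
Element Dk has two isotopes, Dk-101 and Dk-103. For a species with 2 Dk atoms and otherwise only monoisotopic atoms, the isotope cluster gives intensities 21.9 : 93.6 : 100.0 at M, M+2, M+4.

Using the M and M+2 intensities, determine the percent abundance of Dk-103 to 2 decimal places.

Write p for the Dk-101 fraction. I(M+2)/I(M) = [C(2,1)·p^1·(1−p)] / p^2 = 2·(1−p)/p = 93.6/21.9 = 4.2740
(1−p)/p = 4.2740/2 = 2.1370  ⇒  p = 1/(1 + 2.1370) = 0.3188
Dk-101: 31.88%, Dk-103: 68.12%.

68.12%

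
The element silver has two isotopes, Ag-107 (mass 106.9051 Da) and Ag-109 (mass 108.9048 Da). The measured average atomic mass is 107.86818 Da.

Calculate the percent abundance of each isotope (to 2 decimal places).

Ag-107: 51.84%, Ag-109: 48.16%

Writing the weighted mean with unknown fraction x of Ag-107:
106.9051·x + 108.9048·(1 − x) = 107.86818
(106.9051 − 108.9048)·x = 107.86818 − 108.9048
x = -1.03662 / -1.9997 = 0.51839 → 51.84% Ag-107, 48.16% Ag-109.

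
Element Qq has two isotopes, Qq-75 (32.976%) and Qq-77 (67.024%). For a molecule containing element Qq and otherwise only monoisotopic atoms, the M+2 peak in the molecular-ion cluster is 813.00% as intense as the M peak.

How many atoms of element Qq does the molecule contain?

4

The M+2/M ratio from n Qq atoms is n · q/p = n · 0.67024/0.32976.
n = 8.1300 × 0.32976/0.67024 = 4.00 ≈ 4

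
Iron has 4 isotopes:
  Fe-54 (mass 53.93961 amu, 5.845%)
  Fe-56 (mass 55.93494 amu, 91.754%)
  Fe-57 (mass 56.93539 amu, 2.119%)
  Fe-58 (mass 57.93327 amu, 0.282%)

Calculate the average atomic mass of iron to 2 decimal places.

55.85 amu

Ar = Σ fᵢ·mᵢ = 0.05845 × 53.93961 + 0.91754 × 55.93494 + 0.02119 × 56.93539 + 0.00282 × 57.93327
= 3.152770 + 51.322545 + 1.206461 + 0.163372 = 55.845148 amu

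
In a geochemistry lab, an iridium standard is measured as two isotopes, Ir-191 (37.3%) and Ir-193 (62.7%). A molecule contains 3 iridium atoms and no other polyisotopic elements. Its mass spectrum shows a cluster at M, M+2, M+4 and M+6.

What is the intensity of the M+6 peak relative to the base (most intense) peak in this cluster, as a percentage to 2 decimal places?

56.03%

Binomial terms of (0.373 + 0.627)^3: M 0.0519, M+2 0.2617, M+4 0.4399, M+6 0.2465 → M+4 is the base peak.
P(M+4) = C(3,2) × 0.373^1 × 0.627^2 = 3 × 0.3730 × 0.393129 = 0.439911 (base)
P(M+6) = C(3,3) × 0.373^0 × 0.627^3 = 1 × 1.0000 × 0.24649188 = 0.246492
Relative intensity = 0.246492 / 0.439911 × 100 = 56.03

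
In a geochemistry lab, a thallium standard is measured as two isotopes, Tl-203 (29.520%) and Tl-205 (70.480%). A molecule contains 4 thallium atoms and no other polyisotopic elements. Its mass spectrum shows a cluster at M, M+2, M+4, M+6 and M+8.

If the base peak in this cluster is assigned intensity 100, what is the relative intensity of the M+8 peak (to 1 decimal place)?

59.7

(0.29520 + 0.70480)^4 gives M 0.0076, M+2 0.0725, M+4 0.2597, M+6 0.4134, M+8 0.2468; the largest is M+6.
P(M+6) = C(4,3) × 0.29520^1 × 0.70480^3 = 4 × 0.2952 × 0.35010449 = 0.413403 (base)
P(M+8) = C(4,4) × 0.29520^0 × 0.70480^4 = 1 × 1.0000 × 0.24675365 = 0.246754
Relative intensity = 0.246754 / 0.413403 × 100 = 59.7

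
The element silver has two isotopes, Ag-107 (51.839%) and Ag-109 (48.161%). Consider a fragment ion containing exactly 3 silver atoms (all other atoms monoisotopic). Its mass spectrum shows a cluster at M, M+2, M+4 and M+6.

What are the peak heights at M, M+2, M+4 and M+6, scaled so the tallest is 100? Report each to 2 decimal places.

Each Ag atom is independently Ag-107 (p = 0.51839) or Ag-109 (q = 0.48161); the cluster is the binomial expansion (p + q)^3.
P(M) = 0.51839^3 = 0.139306
P(M+2) = 3 × 0.51839^2 × 0.48161^1 = 0.388267
P(M+4) = 3 × 0.51839^1 × 0.48161^2 = 0.360719
P(M+6) = 0.48161^3 = 0.111709
The M+2 peak is largest (0.388267); scaling to 100 gives 35.88 : 100.00 : 92.90 : 28.77.

35.88 : 100.00 : 92.90 : 28.77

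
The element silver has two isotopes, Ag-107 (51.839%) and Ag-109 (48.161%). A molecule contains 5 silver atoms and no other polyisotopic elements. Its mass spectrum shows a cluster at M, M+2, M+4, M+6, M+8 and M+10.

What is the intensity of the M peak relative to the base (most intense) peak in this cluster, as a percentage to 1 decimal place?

Term probabilities: M 0.0374, M+2 0.1739, M+4 0.3231, M+6 0.3002, M+8 0.1394, M+10 0.0259. Base peak = M+4.
P(M+4) = C(5,2) × 0.51839^3 × 0.48161^2 = 10 × 0.13930601 × 0.23194819 = 0.323118 (base)
P(M) = C(5,0) × 0.51839^5 × 0.48161^0 = 1 × 0.03743545 × 1.0000 = 0.037435
Relative intensity = 0.037435 / 0.323118 × 100 = 11.6

11.6%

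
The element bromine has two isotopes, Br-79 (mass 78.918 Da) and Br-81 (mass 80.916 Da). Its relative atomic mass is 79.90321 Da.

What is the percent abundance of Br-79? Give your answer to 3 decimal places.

Let x be the fractional abundance of Br-79; then Br-81 has abundance 1 − x.
78.918·x + 80.916·(1 − x) = 79.90321
(78.918 − 80.916)·x = 79.90321 − 80.916
x = -1.01279 / -1.998 = 0.50690 → 50.690% Br-79, 49.310% Br-81.

50.690%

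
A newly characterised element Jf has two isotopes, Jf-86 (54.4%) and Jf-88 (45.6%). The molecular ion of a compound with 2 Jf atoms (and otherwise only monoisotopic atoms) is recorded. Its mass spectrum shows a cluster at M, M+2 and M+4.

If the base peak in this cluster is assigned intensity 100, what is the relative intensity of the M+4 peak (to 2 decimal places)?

41.91

Term probabilities: M 0.2959, M+2 0.4961, M+4 0.2079. Base peak = M+2.
P(M+2) = C(2,1) × 0.544^1 × 0.456^1 = 2 × 0.5440 × 0.4560 = 0.496128 (base)
P(M+4) = C(2,2) × 0.544^0 × 0.456^2 = 1 × 1.0000 × 0.207936 = 0.207936
Relative intensity = 0.207936 / 0.496128 × 100 = 41.91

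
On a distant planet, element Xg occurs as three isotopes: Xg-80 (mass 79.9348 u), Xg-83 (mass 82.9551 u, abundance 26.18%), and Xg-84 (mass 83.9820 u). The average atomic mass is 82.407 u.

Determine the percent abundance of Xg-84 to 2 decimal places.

41.55%

The remaining 73.82% is split between Xg-80 (fraction x) and Xg-84 (fraction 0.7382 − x).
Substituting: 79.9348x + 83.9820(0.7382 − x) = 60.68935482
(79.9348 − 83.9820)x = -1.30615758  ⇒  x = 0.32273, y = 0.41547
Xg-80: 32.27%, Xg-84: 41.55%.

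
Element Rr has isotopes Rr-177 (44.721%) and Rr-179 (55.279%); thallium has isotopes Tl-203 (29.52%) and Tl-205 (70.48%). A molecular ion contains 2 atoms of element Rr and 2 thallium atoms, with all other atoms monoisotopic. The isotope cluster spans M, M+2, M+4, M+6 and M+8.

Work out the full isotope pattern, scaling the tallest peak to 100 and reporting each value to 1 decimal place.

4.7 : 33.9 : 89.0 : 100.0 : 40.7

Element Rr pattern (n=2): 0.19999678 : 0.49442643 : 0.30557678
Thallium pattern (n=2): 0.08714304 : 0.41611392 : 0.49674304
Convolve the two distributions (both contribute in 2-u steps):
  M: 0.19999678×0.08714304 = 0.017428
  M+2: 0.19999678×0.41611392 + 0.49442643×0.08714304 = 0.126307
  M+4: 0.19999678×0.49674304 + 0.49442643×0.41611392 + 0.30557678×0.08714304 = 0.331714
  M+6: 0.49442643×0.49674304 + 0.30557678×0.41611392 = 0.372758
  M+8: 0.30557678×0.49674304 = 0.151793
Scale to base peak (0.372758) = 100: 4.7 : 33.9 : 89.0 : 100.0 : 40.7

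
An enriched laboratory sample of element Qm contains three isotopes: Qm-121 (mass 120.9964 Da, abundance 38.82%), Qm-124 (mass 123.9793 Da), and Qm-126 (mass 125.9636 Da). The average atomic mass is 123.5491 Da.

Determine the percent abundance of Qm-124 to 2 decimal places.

The remaining 61.18% is split between Qm-124 (fraction x) and Qm-126 (fraction 0.6118 − x).
Substituting: 123.9793x + 125.9636(0.6118 − x) = 76.57829752
(123.9793 − 125.9636)x = -0.48623296  ⇒  x = 0.24504, y = 0.36676
Qm-124: 24.50%, Qm-126: 36.68%.

24.50%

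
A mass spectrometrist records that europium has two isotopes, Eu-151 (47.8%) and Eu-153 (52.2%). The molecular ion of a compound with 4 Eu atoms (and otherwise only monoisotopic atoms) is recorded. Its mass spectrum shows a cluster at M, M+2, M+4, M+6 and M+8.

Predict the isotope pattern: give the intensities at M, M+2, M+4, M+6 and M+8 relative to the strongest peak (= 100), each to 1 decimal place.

14.0 : 61.0 : 100.0 : 72.8 : 19.9

Expanding (0.478 + 0.522)^4:
P(M) = 0.478^4 = 0.052205
P(M+2) = 4 × 0.478^3 × 0.522^1 = 0.228042
P(M+4) = 6 × 0.478^2 × 0.522^2 = 0.373549
P(M+6) = 4 × 0.478^1 × 0.522^3 = 0.271956
P(M+8) = 0.522^4 = 0.074248
The M+4 peak is largest (0.373549); scaling to 100 gives 14.0 : 61.0 : 100.0 : 72.8 : 19.9.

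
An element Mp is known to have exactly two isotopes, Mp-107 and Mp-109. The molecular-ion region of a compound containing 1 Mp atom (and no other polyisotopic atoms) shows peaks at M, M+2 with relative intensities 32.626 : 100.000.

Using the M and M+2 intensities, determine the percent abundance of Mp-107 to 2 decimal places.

24.60%

If p is the fraction of Mp that is Mp-107, then I(M+2)/I(M) = [C(1,1)·p^0·(1−p)] / p^1 = 1·(1−p)/p = 100.000/32.626 = 3.0650
(1−p)/p = 3.0650/1 = 3.0650  ⇒  p = 1/(1 + 3.0650) = 0.2460
Mp-107: 24.60%, Mp-109: 75.40%.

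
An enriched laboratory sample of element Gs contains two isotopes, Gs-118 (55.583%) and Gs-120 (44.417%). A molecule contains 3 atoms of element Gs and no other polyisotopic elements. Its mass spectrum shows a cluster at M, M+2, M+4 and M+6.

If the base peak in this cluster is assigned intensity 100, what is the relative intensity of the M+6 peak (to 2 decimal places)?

Binomial terms of (0.55583 + 0.44417)^3: M 0.1717, M+2 0.4117, M+4 0.3290, M+6 0.0876 → M+2 is the base peak.
P(M+2) = C(3,1) × 0.55583^2 × 0.44417^1 = 3 × 0.30894699 × 0.44417 = 0.411675 (base)
P(M+6) = C(3,3) × 0.55583^0 × 0.44417^3 = 1 × 1.0000 × 0.08762896 = 0.087629
Relative intensity = 0.087629 / 0.411675 × 100 = 21.29

21.29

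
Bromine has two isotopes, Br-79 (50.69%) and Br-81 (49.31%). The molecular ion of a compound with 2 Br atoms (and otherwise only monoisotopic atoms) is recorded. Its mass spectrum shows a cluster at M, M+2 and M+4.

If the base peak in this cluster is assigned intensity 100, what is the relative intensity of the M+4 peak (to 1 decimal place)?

Term probabilities: M 0.2569, M+2 0.4999, M+4 0.2431. Base peak = M+2.
P(M+2) = C(2,1) × 0.5069^1 × 0.4931^1 = 2 × 0.5069 × 0.4931 = 0.499905 (base)
P(M+4) = C(2,2) × 0.5069^0 × 0.4931^2 = 1 × 1.0000 × 0.24314761 = 0.243148
Relative intensity = 0.243148 / 0.499905 × 100 = 48.6

48.6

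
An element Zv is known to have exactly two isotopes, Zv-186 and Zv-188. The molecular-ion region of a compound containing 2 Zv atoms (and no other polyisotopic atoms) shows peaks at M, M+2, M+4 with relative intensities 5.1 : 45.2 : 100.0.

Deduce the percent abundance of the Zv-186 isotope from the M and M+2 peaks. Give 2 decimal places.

18.41%

Write p for the Zv-186 fraction. I(M+2)/I(M) = [C(2,1)·p^1·(1−p)] / p^2 = 2·(1−p)/p = 45.2/5.1 = 8.8627
(1−p)/p = 8.8627/2 = 4.4314  ⇒  p = 1/(1 + 4.4314) = 0.1841
Zv-186: 18.41%, Zv-188: 81.59%.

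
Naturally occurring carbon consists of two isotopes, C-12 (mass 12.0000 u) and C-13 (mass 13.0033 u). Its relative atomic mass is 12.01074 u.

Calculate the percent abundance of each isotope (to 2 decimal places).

With x = fraction of C-12 (so C-13 is 1 − x):
12.0000·x + 13.0033·(1 − x) = 12.01074
(12.0000 − 13.0033)·x = 12.01074 − 13.0033
x = -0.99256 / -1.0033 = 0.98930 → 98.93% C-12, 1.07% C-13.

C-12: 98.93%, C-13: 1.07%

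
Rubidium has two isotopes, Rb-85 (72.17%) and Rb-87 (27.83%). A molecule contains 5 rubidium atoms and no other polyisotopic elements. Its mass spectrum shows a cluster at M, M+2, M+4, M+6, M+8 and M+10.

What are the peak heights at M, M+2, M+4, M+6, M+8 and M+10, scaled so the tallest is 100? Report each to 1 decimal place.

51.9 : 100.0 : 77.1 : 29.7 : 5.7 : 0.4

Expanding (0.7217 + 0.2783)^5:
P(M) = 0.7217^5 = 0.195787
P(M+2) = 5 × 0.7217^4 × 0.2783^1 = 0.377494
P(M+4) = 10 × 0.7217^3 × 0.2783^2 = 0.291136
P(M+6) = 10 × 0.7217^2 × 0.2783^3 = 0.112267
P(M+8) = 5 × 0.7217^1 × 0.2783^4 = 0.021646
P(M+10) = 0.2783^5 = 0.001669
The M+2 peak is largest (0.377494); scaling to 100 gives 51.9 : 100.0 : 77.1 : 29.7 : 5.7 : 0.4.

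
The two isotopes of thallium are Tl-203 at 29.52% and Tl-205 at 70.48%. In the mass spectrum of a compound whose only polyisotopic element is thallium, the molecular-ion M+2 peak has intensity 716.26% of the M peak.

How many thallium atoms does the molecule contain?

With n Tl atoms, P(M+2)/P(M) = C(n,1)·p^(n−1)q / p^n = n·q/p = n · 0.7048/0.2952.
n = 7.1626 × 0.2952/0.7048 = 3.00 ≈ 3

3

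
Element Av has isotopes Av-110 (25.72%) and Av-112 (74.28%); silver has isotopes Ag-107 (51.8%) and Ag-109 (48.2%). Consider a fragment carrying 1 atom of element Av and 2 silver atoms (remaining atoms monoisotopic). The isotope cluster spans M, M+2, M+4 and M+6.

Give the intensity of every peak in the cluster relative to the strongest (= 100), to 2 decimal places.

16.02 : 76.10 : 100.00 : 40.07

Element Av pattern (n=1): 0.2572 : 0.7428
Silver pattern (n=2): 0.268324 : 0.499352 : 0.232324
Convolve the two distributions (both contribute in 2-u steps):
  M: 0.2572×0.268324 = 0.069013
  M+2: 0.2572×0.499352 + 0.7428×0.268324 = 0.327744
  M+4: 0.2572×0.232324 + 0.7428×0.499352 = 0.430672
  M+6: 0.7428×0.232324 = 0.172570
Scale to base peak (0.430672) = 100: 16.02 : 76.10 : 100.00 : 40.07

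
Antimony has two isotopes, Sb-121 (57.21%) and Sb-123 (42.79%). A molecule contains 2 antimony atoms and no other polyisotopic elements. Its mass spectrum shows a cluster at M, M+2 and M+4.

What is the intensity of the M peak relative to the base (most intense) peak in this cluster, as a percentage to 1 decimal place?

66.8%

(0.5721 + 0.4279)^2 gives M 0.3273, M+2 0.4896, M+4 0.1831; the largest is M+2.
P(M+2) = C(2,1) × 0.5721^1 × 0.4279^1 = 2 × 0.5721 × 0.4279 = 0.489603 (base)
P(M) = C(2,0) × 0.5721^2 × 0.4279^0 = 1 × 0.32729841 × 1.0000 = 0.327298
Relative intensity = 0.327298 / 0.489603 × 100 = 66.8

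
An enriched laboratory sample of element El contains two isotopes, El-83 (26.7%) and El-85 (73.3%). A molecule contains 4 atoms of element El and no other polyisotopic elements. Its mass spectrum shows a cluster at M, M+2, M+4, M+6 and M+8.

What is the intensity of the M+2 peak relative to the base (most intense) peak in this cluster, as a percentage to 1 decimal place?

Binomial terms of (0.267 + 0.733)^4: M 0.0051, M+2 0.0558, M+4 0.2298, M+6 0.4206, M+8 0.2887 → M+6 is the base peak.
P(M+6) = C(4,3) × 0.267^1 × 0.733^3 = 4 × 0.2670 × 0.39383284 = 0.420613 (base)
P(M+2) = C(4,1) × 0.267^3 × 0.733^1 = 4 × 0.01903416 × 0.7330 = 0.055808
Relative intensity = 0.055808 / 0.420613 × 100 = 13.3

13.3%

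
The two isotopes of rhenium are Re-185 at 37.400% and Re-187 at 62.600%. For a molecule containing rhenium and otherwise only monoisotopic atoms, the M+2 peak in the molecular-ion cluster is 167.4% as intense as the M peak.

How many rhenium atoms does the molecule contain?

The M+2/M ratio from n Re atoms is n · q/p = n · 0.62600/0.37400.
n = 1.674 × 0.37400/0.62600 = 1.00 ≈ 1

1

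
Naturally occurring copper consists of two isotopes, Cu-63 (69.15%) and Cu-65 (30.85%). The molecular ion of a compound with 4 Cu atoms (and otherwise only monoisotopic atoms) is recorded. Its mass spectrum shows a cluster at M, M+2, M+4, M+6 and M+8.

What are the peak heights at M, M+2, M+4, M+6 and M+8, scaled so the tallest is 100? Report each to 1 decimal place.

Each Cu atom is independently Cu-63 (p = 0.6915) or Cu-65 (q = 0.3085); the cluster is the binomial expansion (p + q)^4.
P(M) = 0.6915^4 = 0.228649
P(M+2) = 4 × 0.6915^3 × 0.3085^1 = 0.408030
P(M+4) = 6 × 0.6915^2 × 0.3085^2 = 0.273052
P(M+6) = 4 × 0.6915^1 × 0.3085^3 = 0.081212
P(M+8) = 0.3085^4 = 0.009058
The M+2 peak is largest (0.408030); scaling to 100 gives 56.0 : 100.0 : 66.9 : 19.9 : 2.2.

56.0 : 100.0 : 66.9 : 19.9 : 2.2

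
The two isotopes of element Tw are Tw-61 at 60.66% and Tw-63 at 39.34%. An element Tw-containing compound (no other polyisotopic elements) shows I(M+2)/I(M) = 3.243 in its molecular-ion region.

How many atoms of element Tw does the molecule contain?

With n Tw atoms, P(M+2)/P(M) = C(n,1)·p^(n−1)q / p^n = n·q/p = n · 0.3934/0.6066.
n = 3.243 × 0.6066/0.3934 = 5.00 ≈ 5

5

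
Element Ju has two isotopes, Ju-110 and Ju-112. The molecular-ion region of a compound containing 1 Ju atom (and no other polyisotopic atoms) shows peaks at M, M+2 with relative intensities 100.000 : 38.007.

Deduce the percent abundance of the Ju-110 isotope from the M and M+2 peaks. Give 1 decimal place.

72.5%

If p is the fraction of Ju that is Ju-110, then I(M+2)/I(M) = [C(1,1)·p^0·(1−p)] / p^1 = 1·(1−p)/p = 38.007/100.000 = 0.3801
(1−p)/p = 0.3801/1 = 0.3801  ⇒  p = 1/(1 + 0.3801) = 0.7246
Ju-110: 72.5%, Ju-112: 27.5%.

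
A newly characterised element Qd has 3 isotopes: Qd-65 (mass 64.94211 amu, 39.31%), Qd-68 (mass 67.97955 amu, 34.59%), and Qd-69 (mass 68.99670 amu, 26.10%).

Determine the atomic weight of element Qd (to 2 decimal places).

Average mass = Σ (abundance × isotope mass) = 0.3931 × 64.94211 + 0.3459 × 67.97955 + 0.2610 × 68.99670
= 25.528743 + 23.514126 + 18.008139 = 67.051008 amu

67.05 amu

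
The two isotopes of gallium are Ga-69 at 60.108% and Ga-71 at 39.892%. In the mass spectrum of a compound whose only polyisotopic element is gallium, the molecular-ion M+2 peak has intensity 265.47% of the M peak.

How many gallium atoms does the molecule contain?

4

The M+2/M ratio from n Ga atoms is n · q/p = n · 0.39892/0.60108.
n = 2.6547 × 0.60108/0.39892 = 4.00 ≈ 4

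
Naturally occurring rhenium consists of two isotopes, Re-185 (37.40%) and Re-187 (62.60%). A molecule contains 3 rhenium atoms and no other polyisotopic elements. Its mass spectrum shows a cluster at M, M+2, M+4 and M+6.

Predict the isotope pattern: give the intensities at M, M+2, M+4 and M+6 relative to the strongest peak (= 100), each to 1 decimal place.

11.9 : 59.7 : 100.0 : 55.8

The 3 Re atoms are independent, so intensities follow the terms of (0.3740 + 0.6260)^3.
P(M) = 0.3740^3 = 0.052314
P(M+2) = 3 × 0.3740^2 × 0.6260^1 = 0.262687
P(M+4) = 3 × 0.3740^1 × 0.6260^2 = 0.439685
P(M+6) = 0.6260^3 = 0.245314
The M+4 peak is largest (0.439685); scaling to 100 gives 11.9 : 59.7 : 100.0 : 55.8.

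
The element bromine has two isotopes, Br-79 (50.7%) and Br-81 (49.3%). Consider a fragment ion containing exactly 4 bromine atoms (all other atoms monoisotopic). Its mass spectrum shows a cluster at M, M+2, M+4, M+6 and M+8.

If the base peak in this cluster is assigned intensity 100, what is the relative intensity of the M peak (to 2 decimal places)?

17.63

(0.507 + 0.493)^4 gives M 0.0661, M+2 0.2570, M+4 0.3749, M+6 0.2430, M+8 0.0591; the largest is M+4.
P(M+4) = C(4,2) × 0.507^2 × 0.493^2 = 6 × 0.257049 × 0.243049 = 0.374853 (base)
P(M) = C(4,0) × 0.507^4 × 0.493^0 = 1 × 0.06607419 × 1.0000 = 0.066074
Relative intensity = 0.066074 / 0.374853 × 100 = 17.63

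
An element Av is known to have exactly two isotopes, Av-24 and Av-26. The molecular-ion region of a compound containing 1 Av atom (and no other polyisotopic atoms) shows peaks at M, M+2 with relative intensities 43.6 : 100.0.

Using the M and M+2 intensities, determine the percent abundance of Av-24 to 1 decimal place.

Let p = fractional abundance of Av-24. I(M+2)/I(M) = [C(1,1)·p^0·(1−p)] / p^1 = 1·(1−p)/p = 100.0/43.6 = 2.2936
(1−p)/p = 2.2936/1 = 2.2936  ⇒  p = 1/(1 + 2.2936) = 0.3036
Av-24: 30.4%, Av-26: 69.6%.

30.4%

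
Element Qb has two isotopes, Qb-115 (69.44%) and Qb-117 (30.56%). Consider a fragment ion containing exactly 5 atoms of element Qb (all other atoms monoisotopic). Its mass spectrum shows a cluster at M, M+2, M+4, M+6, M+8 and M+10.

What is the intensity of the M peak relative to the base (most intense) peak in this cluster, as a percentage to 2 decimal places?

Binomial terms of (0.6944 + 0.3056)^5: M 0.1615, M+2 0.3553, M+4 0.3127, M+6 0.1376, M+8 0.0303, M+10 0.0027 → M+2 is the base peak.
P(M+2) = C(5,1) × 0.6944^4 × 0.3056^1 = 5 × 0.23250851 × 0.3056 = 0.355273 (base)
P(M) = C(5,0) × 0.6944^5 × 0.3056^0 = 1 × 0.16145391 × 1.0000 = 0.161454
Relative intensity = 0.161454 / 0.355273 × 100 = 45.45

45.45%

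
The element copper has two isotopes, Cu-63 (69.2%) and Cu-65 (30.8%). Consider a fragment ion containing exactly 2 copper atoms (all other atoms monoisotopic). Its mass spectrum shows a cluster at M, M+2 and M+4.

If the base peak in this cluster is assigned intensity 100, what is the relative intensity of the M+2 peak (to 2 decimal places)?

89.02

Binomial terms of (0.692 + 0.308)^2: M 0.4789, M+2 0.4263, M+4 0.0949 → M is the base peak.
P(M) = C(2,0) × 0.692^2 × 0.308^0 = 1 × 0.478864 × 1.0000 = 0.478864 (base)
P(M+2) = C(2,1) × 0.692^1 × 0.308^1 = 2 × 0.6920 × 0.3080 = 0.426272
Relative intensity = 0.426272 / 0.478864 × 100 = 89.02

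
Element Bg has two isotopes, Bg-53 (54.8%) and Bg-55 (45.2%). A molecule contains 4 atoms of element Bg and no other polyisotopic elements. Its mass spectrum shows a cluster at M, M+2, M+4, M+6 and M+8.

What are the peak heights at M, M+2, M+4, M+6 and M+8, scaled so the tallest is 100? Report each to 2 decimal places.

The 4 Bg atoms are independent, so intensities follow the terms of (0.548 + 0.452)^4.
P(M) = 0.548^4 = 0.090182
P(M+2) = 4 × 0.548^3 × 0.452^1 = 0.297536
P(M+4) = 6 × 0.548^2 × 0.452^2 = 0.368120
P(M+6) = 4 × 0.548^1 × 0.452^3 = 0.202421
P(M+8) = 0.452^4 = 0.041740
The M+4 peak is largest (0.368120); scaling to 100 gives 24.50 : 80.83 : 100.00 : 54.99 : 11.34.

24.50 : 80.83 : 100.00 : 54.99 : 11.34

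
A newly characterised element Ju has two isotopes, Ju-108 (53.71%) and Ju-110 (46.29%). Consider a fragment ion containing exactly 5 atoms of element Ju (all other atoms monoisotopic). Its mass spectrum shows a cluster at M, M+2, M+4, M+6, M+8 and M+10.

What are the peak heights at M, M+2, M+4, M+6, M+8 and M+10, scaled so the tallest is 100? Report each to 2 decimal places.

13.46 : 58.01 : 100.00 : 86.19 : 37.14 : 6.40

Each Ju atom is independently Ju-108 (p = 0.5371) or Ju-110 (q = 0.4629); the cluster is the binomial expansion (p + q)^5.
P(M) = 0.5371^5 = 0.044697
P(M+2) = 5 × 0.5371^4 × 0.4629^1 = 0.192610
P(M+4) = 10 × 0.5371^3 × 0.4629^2 = 0.332001
P(M+6) = 10 × 0.5371^2 × 0.4629^3 = 0.286136
P(M+8) = 5 × 0.5371^1 × 0.4629^4 = 0.123303
P(M+10) = 0.4629^5 = 0.021254
The M+4 peak is largest (0.332001); scaling to 100 gives 13.46 : 58.01 : 100.00 : 86.19 : 37.14 : 6.40.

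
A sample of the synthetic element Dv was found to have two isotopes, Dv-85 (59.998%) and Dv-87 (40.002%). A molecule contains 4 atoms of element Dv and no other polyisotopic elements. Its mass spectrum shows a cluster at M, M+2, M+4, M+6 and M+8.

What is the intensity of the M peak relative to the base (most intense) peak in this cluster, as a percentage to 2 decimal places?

(0.59998 + 0.40002)^4 gives M 0.1296, M+2 0.3456, M+4 0.3456, M+6 0.1536, M+8 0.0256; the largest is M+4.
P(M+4) = C(4,2) × 0.59998^2 × 0.40002^2 = 6 × 0.359976 × 0.160016 = 0.345612 (base)
P(M) = C(4,0) × 0.59998^4 × 0.40002^0 = 1 × 0.12958272 × 1.0000 = 0.129583
Relative intensity = 0.129583 / 0.345612 × 100 = 37.49

37.49%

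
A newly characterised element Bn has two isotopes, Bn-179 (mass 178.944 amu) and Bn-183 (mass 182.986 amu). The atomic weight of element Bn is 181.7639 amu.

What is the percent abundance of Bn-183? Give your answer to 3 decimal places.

69.765%

With x = fraction of Bn-179 (so Bn-183 is 1 − x):
178.944·x + 182.986·(1 − x) = 181.7639
(178.944 − 182.986)·x = 181.7639 − 182.986
x = -1.2221 / -4.042 = 0.30235 → 30.235% Bn-179, 69.765% Bn-183.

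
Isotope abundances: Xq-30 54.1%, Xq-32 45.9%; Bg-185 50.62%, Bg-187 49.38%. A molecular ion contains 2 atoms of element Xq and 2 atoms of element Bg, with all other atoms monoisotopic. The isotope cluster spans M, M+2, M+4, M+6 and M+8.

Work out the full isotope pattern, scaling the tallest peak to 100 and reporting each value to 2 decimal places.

Element Xq pattern (n=2): 0.292681 : 0.496638 : 0.210681
Element Bg pattern (n=2): 0.25623844 : 0.49992312 : 0.24383844
Convolve the two distributions (both contribute in 2-u steps):
  M: 0.292681×0.25623844 = 0.074996
  M+2: 0.292681×0.49992312 + 0.496638×0.25623844 = 0.273576
  M+4: 0.292681×0.24383844 + 0.496638×0.49992312 + 0.210681×0.25623844 = 0.373632
  M+6: 0.496638×0.24383844 + 0.210681×0.49992312 = 0.226424
  M+8: 0.210681×0.24383844 = 0.051372
Scale to base peak (0.373632) = 100: 20.07 : 73.22 : 100.00 : 60.60 : 13.75

20.07 : 73.22 : 100.00 : 60.60 : 13.75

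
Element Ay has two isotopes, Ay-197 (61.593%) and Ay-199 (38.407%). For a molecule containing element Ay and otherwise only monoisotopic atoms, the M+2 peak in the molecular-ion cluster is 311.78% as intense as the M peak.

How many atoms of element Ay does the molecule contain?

5

With n Ay atoms, P(M+2)/P(M) = C(n,1)·p^(n−1)q / p^n = n·q/p = n · 0.38407/0.61593.
n = 3.1178 × 0.61593/0.38407 = 5.00 ≈ 5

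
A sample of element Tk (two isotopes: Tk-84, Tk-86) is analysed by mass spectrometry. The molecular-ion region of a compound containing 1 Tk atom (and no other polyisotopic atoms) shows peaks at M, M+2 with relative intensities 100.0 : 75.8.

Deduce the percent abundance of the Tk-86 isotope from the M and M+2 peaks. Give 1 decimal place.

Let p = fractional abundance of Tk-84. I(M+2)/I(M) = [C(1,1)·p^0·(1−p)] / p^1 = 1·(1−p)/p = 75.8/100.0 = 0.7580
(1−p)/p = 0.7580/1 = 0.7580  ⇒  p = 1/(1 + 0.7580) = 0.5688
Tk-84: 56.9%, Tk-86: 43.1%.

43.1%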